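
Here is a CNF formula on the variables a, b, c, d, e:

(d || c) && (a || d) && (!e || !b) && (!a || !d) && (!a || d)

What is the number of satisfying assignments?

6

The models are:
  a=0 b=0 c=0 d=1 e=0
  a=0 b=0 c=0 d=1 e=1
  a=0 b=0 c=1 d=1 e=0
  a=0 b=0 c=1 d=1 e=1
  a=0 b=1 c=0 d=1 e=0
  a=0 b=1 c=1 d=1 e=0
That's 6 in total.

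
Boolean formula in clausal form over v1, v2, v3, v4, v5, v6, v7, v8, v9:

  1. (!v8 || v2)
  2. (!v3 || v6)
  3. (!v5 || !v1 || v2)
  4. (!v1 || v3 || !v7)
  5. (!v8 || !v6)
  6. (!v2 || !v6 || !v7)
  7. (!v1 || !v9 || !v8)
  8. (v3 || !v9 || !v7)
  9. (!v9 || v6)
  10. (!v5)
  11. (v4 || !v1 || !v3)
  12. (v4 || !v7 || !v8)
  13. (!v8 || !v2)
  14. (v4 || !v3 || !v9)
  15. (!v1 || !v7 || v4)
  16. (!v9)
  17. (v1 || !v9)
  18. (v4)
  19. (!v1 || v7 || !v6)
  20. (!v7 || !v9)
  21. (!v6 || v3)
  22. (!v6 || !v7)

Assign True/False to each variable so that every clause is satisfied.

v1 = False, v2 = True, v3 = True, v4 = True, v5 = False, v6 = True, v7 = False, v8 = False, v9 = False

Unit propagation: (!v5) forces v5 = False.
Unit propagation: (!v9) forces v9 = False.
(v4) is a unit clause, so v4 = True.
v1 occurs only negated in the remaining clauses — set v1 = False.
Pure literal: v8 appears only negated; assign v8 = False.
Set v2 = True and propagate.
Branch on v3: take v3 = True.
  then v6 is forced to True.
  then v7 is forced to False.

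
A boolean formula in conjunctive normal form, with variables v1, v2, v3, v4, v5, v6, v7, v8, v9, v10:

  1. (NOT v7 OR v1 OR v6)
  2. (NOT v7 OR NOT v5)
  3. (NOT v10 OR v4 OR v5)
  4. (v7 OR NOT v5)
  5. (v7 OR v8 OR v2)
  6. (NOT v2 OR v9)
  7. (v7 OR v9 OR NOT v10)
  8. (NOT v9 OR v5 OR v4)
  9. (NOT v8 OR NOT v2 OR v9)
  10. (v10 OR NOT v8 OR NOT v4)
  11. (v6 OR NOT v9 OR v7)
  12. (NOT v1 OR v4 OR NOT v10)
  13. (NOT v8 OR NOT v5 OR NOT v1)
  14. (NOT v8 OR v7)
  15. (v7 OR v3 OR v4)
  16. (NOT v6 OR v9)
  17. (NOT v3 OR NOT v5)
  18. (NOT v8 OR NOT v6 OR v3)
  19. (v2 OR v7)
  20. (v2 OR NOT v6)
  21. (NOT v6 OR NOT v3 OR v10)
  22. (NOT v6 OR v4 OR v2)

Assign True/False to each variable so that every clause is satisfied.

Set v1 = True and propagate.
Set v2 = False and propagate.
  then v7 is forced to True.
  then v5 is forced to False.
  then v6 is forced to False.
For the remaining variables, v3 = True, v4 = True, v8 = False, v9 = True, v10 = False works.
Every clause has at least one true literal under this assignment.

v1=True, v2=False, v3=True, v4=True, v5=False, v6=False, v7=True, v8=False, v9=True, v10=False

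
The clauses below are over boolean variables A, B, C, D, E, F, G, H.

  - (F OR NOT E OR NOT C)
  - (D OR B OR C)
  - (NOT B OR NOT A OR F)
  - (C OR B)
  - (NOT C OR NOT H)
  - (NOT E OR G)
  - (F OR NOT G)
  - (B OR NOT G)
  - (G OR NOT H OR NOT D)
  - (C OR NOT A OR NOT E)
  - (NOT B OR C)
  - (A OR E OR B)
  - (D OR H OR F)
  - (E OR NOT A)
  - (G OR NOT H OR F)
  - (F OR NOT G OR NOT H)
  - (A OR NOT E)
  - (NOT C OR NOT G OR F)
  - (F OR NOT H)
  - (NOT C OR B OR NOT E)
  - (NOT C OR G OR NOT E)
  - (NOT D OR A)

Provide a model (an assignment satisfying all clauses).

A=True, B=True, C=True, D=True, E=True, F=True, G=True, H=False

Check each clause:
  1. (NOT C OR F OR NOT E) — F is true.
  2. (C OR D OR B) — B is true.
  3. (NOT B OR F OR NOT A) — F is true.
  4. (B OR C) — B is true.
  5. (NOT C OR NOT H) — NOT H is true.
  6. (NOT E OR G) — G is true.
  7. (NOT G OR F) — F is true.
  8. (NOT G OR B) — B is true.
  9. (NOT H OR NOT D OR G) — NOT H is true.
  10. (C OR NOT E OR NOT A) — C is true.
  11. (NOT B OR C) — C is true.
  12. (E OR A OR B) — A is true.
  13. (F OR D OR H) — D is true.
  14. (E OR NOT A) — E is true.
  15. (G OR NOT H OR F) — NOT H is true.
  16. (NOT H OR NOT G OR F) — NOT H is true.
  17. (A OR NOT E) — A is true.
  18. (NOT G OR NOT C OR F) — F is true.
  19. (F OR NOT H) — NOT H is true.
  20. (NOT E OR B OR NOT C) — B is true.
  21. (NOT C OR G OR NOT E) — G is true.
  22. (A OR NOT D) — A is true.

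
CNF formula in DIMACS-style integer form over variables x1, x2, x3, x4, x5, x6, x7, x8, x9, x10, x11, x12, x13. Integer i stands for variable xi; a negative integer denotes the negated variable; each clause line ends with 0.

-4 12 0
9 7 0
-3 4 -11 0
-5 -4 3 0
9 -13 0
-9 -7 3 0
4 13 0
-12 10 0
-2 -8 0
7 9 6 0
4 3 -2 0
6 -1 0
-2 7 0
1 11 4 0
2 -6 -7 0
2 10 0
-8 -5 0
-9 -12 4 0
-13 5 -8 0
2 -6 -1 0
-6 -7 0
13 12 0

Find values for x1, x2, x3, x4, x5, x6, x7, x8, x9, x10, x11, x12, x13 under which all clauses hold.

x8 occurs only negated in the remaining clauses — set x8 = False.
x10 occurs only positively in the remaining clauses — set x10 = True.
Set x1 = False and propagate.
Branch on x2: take x2 = False.
Set x3 = True and propagate.
For the remaining variables, x4 = True, x5 = False, x6 = False, x7 = False, x9 = True, x11 = True, x12 = True, x13 = True works.
Every clause has at least one true literal under this assignment.

x1=False  x2=False  x3=True  x4=True  x5=False  x6=False  x7=False  x8=False  x9=True  x10=True  x11=True  x12=True  x13=True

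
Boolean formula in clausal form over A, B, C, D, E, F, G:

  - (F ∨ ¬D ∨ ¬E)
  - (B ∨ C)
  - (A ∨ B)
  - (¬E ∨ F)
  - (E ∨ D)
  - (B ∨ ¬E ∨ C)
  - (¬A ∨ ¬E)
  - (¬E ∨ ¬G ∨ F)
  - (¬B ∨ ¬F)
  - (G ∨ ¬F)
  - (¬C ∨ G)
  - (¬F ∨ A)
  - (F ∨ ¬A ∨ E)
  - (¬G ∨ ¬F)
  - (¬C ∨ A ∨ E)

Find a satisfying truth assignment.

Branch on A: take A = False.
  then B is forced to True.
  then F is forced to False.
  then E is forced to False.
  then D is forced to True.
  then C is forced to False.
G is now unconstrained; take G = True.
Check each clause:
  1. (¬D ∨ ¬E ∨ F) — ¬E is true.
  2. (C ∨ B) — B is true.
  3. (A ∨ B) — B is true.
  4. (¬E ∨ F) — ¬E is true.
  5. (D ∨ E) — D is true.
  6. (¬E ∨ B ∨ C) — B is true.
  7. (¬E ∨ ¬A) — ¬E is true.
  8. (¬G ∨ F ∨ ¬E) — ¬E is true.
  9. (¬F ∨ ¬B) — ¬F is true.
  10. (¬F ∨ G) — ¬F is true.
  11. (G ∨ ¬C) — ¬C is true.
  12. (¬F ∨ A) — ¬F is true.
  13. (E ∨ ¬A ∨ F) — ¬A is true.
  14. (¬F ∨ ¬G) — ¬F is true.
  15. (E ∨ A ∨ ¬C) — ¬C is true.

A=False, B=True, C=False, D=True, E=False, F=False, G=True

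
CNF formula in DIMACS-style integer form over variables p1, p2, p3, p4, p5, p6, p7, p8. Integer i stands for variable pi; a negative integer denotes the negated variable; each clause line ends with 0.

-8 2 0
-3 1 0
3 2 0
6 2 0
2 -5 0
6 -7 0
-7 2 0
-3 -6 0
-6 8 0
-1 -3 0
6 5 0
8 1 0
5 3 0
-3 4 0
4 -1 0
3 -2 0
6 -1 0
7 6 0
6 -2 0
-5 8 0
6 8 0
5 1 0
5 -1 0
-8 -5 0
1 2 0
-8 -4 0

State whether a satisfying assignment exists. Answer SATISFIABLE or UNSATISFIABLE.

UNSATISFIABLE

p6 = True:
  propagation gives p3=False, p2=True; an empty clause results — contradiction.
p6 = False:
  propagation gives p2=True; an empty clause results — contradiction.
Every branch closes, so no satisfying assignment exists.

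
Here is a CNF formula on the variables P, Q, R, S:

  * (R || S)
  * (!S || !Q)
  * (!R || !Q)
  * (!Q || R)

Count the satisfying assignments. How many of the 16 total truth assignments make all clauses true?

6

The models are:
  P=F Q=F R=F S=T
  P=F Q=F R=T S=F
  P=F Q=F R=T S=T
  P=T Q=F R=F S=T
  P=T Q=F R=T S=F
  P=T Q=F R=T S=T
That's 6 in total.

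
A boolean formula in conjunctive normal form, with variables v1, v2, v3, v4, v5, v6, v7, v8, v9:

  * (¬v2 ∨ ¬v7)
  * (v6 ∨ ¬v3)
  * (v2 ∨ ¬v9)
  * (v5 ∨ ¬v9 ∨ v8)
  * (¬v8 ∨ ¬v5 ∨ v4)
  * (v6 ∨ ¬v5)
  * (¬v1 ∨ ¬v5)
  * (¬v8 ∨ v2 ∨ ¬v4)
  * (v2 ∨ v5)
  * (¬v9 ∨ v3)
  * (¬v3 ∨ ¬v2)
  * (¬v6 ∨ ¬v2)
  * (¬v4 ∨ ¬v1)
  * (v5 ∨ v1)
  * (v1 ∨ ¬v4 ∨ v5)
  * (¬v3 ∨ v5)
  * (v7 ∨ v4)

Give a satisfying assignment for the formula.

v1=F, v2=F, v3=F, v4=F, v5=T, v6=T, v7=T, v8=F, v9=F

Check each clause:
  1. (¬v2 ∨ ¬v7) — ¬v2 is true.
  2. (v6 ∨ ¬v3) — ¬v3 is true.
  3. (v2 ∨ ¬v9) — ¬v9 is true.
  4. (v5 ∨ ¬v9 ∨ v8) — v5 is true.
  5. (¬v5 ∨ ¬v8 ∨ v4) — ¬v8 is true.
  6. (¬v5 ∨ v6) — v6 is true.
  7. (¬v1 ∨ ¬v5) — ¬v1 is true.
  8. (¬v4 ∨ v2 ∨ ¬v8) — ¬v8 is true.
  9. (v2 ∨ v5) — v5 is true.
  10. (¬v9 ∨ v3) — ¬v9 is true.
  11. (¬v2 ∨ ¬v3) — ¬v3 is true.
  12. (¬v6 ∨ ¬v2) — ¬v2 is true.
  13. (¬v4 ∨ ¬v1) — ¬v4 is true.
  14. (v1 ∨ v5) — v5 is true.
  15. (¬v4 ∨ v1 ∨ v5) — ¬v4 is true.
  16. (v5 ∨ ¬v3) — v5 is true.
  17. (v7 ∨ v4) — v7 is true.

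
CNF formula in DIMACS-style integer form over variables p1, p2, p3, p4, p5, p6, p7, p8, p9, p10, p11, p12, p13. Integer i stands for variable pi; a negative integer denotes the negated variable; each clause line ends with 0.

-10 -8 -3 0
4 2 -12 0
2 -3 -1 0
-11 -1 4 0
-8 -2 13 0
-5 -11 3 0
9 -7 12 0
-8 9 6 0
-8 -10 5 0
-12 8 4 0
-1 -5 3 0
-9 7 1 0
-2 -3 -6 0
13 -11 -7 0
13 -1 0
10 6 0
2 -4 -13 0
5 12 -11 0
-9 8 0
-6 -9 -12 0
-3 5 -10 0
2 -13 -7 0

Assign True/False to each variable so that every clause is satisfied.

p1=False  p2=False  p3=False  p4=False  p5=False  p6=True  p7=False  p8=False  p9=False  p10=True  p11=False  p12=False  p13=False

Pure literal: p11 appears only negated; assign p11 = False.
Try p1 = False.
For the remaining variables, p2 = False, p3 = False, p4 = False, p5 = False, p6 = True, p7 = False, p8 = False, p9 = False, p10 = True, p12 = False, p13 = False works.
Check each clause:
  1. (~p10 \/ ~p8 \/ ~p3) — ~p8 is true.
  2. (p2 \/ ~p12 \/ p4) — ~p12 is true.
  3. (p2 \/ ~p1 \/ ~p3) — ~p3 is true.
  4. (p4 \/ ~p1 \/ ~p11) — ~p11 is true.
  5. (~p8 \/ ~p2 \/ p13) — ~p8 is true.
  6. (~p11 \/ p3 \/ ~p5) — ~p5 is true.
  7. (~p7 \/ p12 \/ p9) — ~p7 is true.
  8. (~p8 \/ p6 \/ p9) — ~p8 is true.
  9. (p5 \/ ~p10 \/ ~p8) — ~p8 is true.
  10. (p4 \/ p8 \/ ~p12) — ~p12 is true.
  11. (p3 \/ ~p5 \/ ~p1) — ~p1 is true.
  12. (p1 \/ p7 \/ ~p9) — ~p9 is true.
  13. (~p6 \/ ~p2 \/ ~p3) — ~p3 is true.
  14. (~p11 \/ ~p7 \/ p13) — ~p11 is true.
  15. (~p1 \/ p13) — ~p1 is true.
  16. (p10 \/ p6) — p10 is true.
  17. (~p4 \/ p2 \/ ~p13) — ~p13 is true.
  18. (~p11 \/ p5 \/ p12) — ~p11 is true.
  19. (~p9 \/ p8) — ~p9 is true.
  20. (~p12 \/ ~p6 \/ ~p9) — ~p12 is true.
  21. (~p10 \/ p5 \/ ~p3) — ~p3 is true.
  22. (p2 \/ ~p7 \/ ~p13) — ~p7 is true.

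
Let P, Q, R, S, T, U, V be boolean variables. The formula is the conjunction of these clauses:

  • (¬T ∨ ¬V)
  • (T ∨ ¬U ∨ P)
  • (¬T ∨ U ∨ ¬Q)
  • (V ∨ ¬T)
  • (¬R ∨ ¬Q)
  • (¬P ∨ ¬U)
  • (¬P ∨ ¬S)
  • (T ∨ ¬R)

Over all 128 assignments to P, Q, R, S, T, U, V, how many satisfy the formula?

12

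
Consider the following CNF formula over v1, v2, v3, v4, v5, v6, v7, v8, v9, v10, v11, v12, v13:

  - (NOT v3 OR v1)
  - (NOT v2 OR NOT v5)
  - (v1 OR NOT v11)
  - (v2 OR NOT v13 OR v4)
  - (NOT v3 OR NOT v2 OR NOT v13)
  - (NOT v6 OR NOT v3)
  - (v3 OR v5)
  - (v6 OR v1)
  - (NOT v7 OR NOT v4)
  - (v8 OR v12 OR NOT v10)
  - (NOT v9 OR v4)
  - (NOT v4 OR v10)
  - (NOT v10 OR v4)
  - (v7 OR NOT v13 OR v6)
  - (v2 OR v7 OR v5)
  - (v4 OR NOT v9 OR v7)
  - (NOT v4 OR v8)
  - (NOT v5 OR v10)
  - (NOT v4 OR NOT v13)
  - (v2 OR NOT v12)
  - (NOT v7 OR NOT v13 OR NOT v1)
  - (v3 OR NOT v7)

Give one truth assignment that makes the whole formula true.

v8 occurs only positively in the remaining clauses — set v8 = True.
Pure literal: v9 appears only negated; assign v9 = False.
Try v1 = True.
For the remaining variables, v2 = True, v3 = True, v4 = False, v5 = False, v6 = False, v7 = True, v10 = False, v11 = False, v12 = True, v13 = False works.
Every clause has at least one true literal under this assignment.

v1=1, v2=1, v3=1, v4=0, v5=0, v6=0, v7=1, v8=1, v9=0, v10=0, v11=0, v12=1, v13=0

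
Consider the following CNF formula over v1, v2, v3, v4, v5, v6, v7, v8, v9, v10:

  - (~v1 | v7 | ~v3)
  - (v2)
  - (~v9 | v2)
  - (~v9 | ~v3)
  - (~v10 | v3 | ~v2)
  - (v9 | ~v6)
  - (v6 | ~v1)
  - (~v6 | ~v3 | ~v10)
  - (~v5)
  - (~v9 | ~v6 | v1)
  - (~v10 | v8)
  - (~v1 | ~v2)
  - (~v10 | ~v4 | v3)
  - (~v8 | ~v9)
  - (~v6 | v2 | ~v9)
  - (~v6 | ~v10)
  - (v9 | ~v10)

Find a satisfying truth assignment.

v1=F, v2=T, v3=T, v4=F, v5=F, v6=F, v7=F, v8=T, v9=F, v10=F

(v2) is a unit clause, so v2 = True.
(~v5) is a unit clause, so v5 = False.
(~v1) is a unit clause, so v1 = False.
v4 occurs only negated in the remaining clauses — set v4 = False.
v6 occurs only negated in the remaining clauses — set v6 = False.
Try v3 = True.
  then v9 is forced to False.
  then v10 is forced to False.
v7, v8 are now unconstrained; take v7 = False, v8 = True.
Check each clause:
  1. (~v1 | ~v3 | v7) — ~v1 is true.
  2. (v2) — v2 is true.
  3. (~v9 | v2) — v2 is true.
  4. (~v3 | ~v9) — ~v9 is true.
  5. (~v2 | v3 | ~v10) — v3 is true.
  6. (~v6 | v9) — ~v6 is true.
  7. (v6 | ~v1) — ~v1 is true.
  8. (~v6 | ~v10 | ~v3) — ~v6 is true.
  9. (~v5) — ~v5 is true.
  10. (v1 | ~v9 | ~v6) — ~v6 is true.
  11. (v8 | ~v10) — v8 is true.
  12. (~v1 | ~v2) — ~v1 is true.
  13. (v3 | ~v4 | ~v10) — v3 is true.
  14. (~v8 | ~v9) — ~v9 is true.
  15. (~v9 | v2 | ~v6) — v2 is true.
  16. (~v10 | ~v6) — ~v6 is true.
  17. (v9 | ~v10) — ~v10 is true.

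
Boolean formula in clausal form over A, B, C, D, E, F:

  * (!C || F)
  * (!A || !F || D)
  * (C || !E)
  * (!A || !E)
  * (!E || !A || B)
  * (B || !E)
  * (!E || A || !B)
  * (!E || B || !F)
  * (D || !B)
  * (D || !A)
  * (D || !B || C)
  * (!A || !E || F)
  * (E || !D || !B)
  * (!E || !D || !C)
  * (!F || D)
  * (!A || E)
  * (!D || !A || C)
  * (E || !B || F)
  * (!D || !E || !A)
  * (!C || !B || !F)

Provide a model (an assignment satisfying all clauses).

Set A = False and propagate.
Branch on B: take B = False.
  then E is forced to False.
The remaining clauses are satisfied by C = False, D = True, F = False.
Every clause has at least one true literal under this assignment.
Check each clause:
  1. (F || !C) — !C is true.
  2. (D || !A || !F) — !F is true.
  3. (!E || C) — !E is true.
  4. (!E || !A) — !E is true.
  5. (B || !A || !E) — !E is true.
  6. (B || !E) — !E is true.
  7. (A || !E || !B) — !E is true.
  8. (!F || B || !E) — !F is true.
  9. (D || !B) — D is true.
  10. (!A || D) — D is true.
  11. (D || !B || C) — D is true.
  12. (!A || !E || F) — !E is true.
  13. (E || !B || !D) — !B is true.
  14. (!E || !C || !D) — !E is true.
  15. (!F || D) — !F is true.
  16. (!A || E) — !A is true.
  17. (!D || !A || C) — !A is true.
  18. (F || E || !B) — !B is true.
  19. (!D || !E || !A) — !E is true.
  20. (!C || !F || !B) — !F is true.

A = False  B = False  C = False  D = True  E = False  F = False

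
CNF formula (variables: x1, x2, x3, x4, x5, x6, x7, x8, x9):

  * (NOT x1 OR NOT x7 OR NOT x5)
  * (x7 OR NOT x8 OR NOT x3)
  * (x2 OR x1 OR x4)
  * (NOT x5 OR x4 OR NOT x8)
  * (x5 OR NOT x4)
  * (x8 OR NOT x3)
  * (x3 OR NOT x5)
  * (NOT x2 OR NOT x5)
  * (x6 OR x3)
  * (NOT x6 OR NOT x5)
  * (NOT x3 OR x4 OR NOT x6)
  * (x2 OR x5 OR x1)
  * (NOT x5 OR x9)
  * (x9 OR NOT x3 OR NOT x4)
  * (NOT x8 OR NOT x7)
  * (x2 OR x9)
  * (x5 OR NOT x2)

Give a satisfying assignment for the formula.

x1=True  x2=False  x3=False  x4=False  x5=False  x6=True  x7=False  x8=True  x9=True

Pure literal: x9 appears only positively; assign x9 = True.
Try x1 = True.
Set x2 = False and propagate.
The remaining clauses are satisfied by x3 = False, x4 = False, x5 = False, x6 = True, x7 = False, x8 = True.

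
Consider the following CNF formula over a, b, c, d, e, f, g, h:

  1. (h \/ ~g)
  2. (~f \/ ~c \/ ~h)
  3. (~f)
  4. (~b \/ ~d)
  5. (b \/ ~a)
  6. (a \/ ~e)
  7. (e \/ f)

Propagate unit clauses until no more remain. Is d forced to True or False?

False

Unit clause (~f) sets f = False.
(e \/ f): since f = False, the clause reduces to (e). e = True.
From (~e \/ a) and e = True: a = True.
From (b \/ ~a) and a = True: b = True.
(~d \/ ~b) with b = True leaves only ~d, so d = False.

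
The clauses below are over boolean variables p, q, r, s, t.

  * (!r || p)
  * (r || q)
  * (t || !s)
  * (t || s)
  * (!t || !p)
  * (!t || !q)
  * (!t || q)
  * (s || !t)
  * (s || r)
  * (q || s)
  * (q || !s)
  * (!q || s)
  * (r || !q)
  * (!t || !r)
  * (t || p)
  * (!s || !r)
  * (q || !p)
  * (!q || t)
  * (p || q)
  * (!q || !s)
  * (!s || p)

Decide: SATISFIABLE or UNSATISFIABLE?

UNSATISFIABLE

q = True:
  propagation gives t=False; an empty clause results — contradiction.
q = False:
  propagation gives r=True, p=True; an empty clause results — contradiction.
Every branch closes, so no satisfying assignment exists.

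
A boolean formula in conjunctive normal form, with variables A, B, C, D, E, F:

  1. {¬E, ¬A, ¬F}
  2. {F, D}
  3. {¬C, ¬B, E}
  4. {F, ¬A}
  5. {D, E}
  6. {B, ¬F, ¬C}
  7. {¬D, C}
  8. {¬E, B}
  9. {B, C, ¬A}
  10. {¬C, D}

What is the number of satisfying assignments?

4

The models are:
  A=F B=F C=T D=T E=F F=F
  A=F B=T C=F D=F E=T F=T
  A=F B=T C=T D=T E=T F=F
  A=F B=T C=T D=T E=T F=T
Count: 4.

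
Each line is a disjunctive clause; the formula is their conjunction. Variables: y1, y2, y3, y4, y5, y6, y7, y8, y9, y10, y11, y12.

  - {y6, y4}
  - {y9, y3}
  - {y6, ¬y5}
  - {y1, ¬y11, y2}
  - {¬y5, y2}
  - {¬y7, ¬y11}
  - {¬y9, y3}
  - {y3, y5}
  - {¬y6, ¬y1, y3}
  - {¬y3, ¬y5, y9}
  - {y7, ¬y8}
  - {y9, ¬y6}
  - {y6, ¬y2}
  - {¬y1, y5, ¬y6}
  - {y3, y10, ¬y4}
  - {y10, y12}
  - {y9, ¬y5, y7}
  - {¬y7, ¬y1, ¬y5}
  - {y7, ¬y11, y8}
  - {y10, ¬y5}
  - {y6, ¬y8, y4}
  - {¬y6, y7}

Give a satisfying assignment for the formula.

y1=True  y2=False  y3=True  y4=True  y5=False  y6=False  y7=True  y8=True  y9=False  y10=True  y11=False  y12=True

y10 occurs only positively in the remaining clauses — set y10 = True.
Pure literal: y11 appears only negated; assign y11 = False.
Branch on y1: take y1 = True.
Try y2 = False.
  then y5 is forced to False.
  then y3 is forced to True.
  then y6 is forced to False.
  then y4 is forced to True.
For the remaining variables, y7 = True, y8 = True, y9 = False, y12 = True works.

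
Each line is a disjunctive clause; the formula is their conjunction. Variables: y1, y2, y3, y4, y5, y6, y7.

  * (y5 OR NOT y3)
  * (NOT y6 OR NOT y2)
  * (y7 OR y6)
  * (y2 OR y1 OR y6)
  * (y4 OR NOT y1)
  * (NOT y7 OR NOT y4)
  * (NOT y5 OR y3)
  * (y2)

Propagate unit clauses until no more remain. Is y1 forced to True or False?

False

(y2) stands alone — y2 = True.
(NOT y6 OR NOT y2) with y2 = True leaves only NOT y6, so y6 = False.
From (y6 OR y7) and y6 = False: y7 = True.
From (NOT y7 OR NOT y4) and y7 = True: y4 = False.
From (NOT y1 OR y4) and y4 = False: y1 = False.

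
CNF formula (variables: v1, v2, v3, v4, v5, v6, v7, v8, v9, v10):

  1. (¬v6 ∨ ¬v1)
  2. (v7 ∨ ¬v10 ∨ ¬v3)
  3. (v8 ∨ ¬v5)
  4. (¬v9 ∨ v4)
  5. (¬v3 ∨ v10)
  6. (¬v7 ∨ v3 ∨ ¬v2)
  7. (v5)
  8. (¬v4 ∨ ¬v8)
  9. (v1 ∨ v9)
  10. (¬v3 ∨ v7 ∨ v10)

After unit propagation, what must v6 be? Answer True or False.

Unit clause (v5) sets v5 = True.
From (¬v5 ∨ v8) and v5 = True: v8 = True.
In (¬v4 ∨ ¬v8), ¬v8 is now false; ¬v4 must hold, so v4 = False.
(¬v9 ∨ v4): since v4 = False, the clause reduces to (¬v9). v9 = False.
In (v9 ∨ v1), v9 is now false; v1 must hold, so v1 = True.
(¬v1 ∨ ¬v6) with v1 = True leaves only ¬v6, so v6 = False.

False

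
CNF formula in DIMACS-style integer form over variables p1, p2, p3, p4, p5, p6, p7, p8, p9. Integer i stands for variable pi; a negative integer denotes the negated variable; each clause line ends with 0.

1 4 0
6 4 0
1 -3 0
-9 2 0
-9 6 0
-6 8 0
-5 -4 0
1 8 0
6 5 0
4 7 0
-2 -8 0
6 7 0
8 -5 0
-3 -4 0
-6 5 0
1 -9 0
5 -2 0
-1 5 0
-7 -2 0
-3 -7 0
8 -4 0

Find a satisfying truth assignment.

p1=T, p2=F, p3=F, p4=F, p5=T, p6=T, p7=T, p8=T, p9=F

Check each clause:
  1. (p1 || p4) — p1 is true.
  2. (p4 || p6) — p6 is true.
  3. (p1 || !p3) — p1 is true.
  4. (p2 || !p9) — !p9 is true.
  5. (!p9 || p6) — p6 is true.
  6. (p8 || !p6) — p8 is true.
  7. (!p4 || !p5) — !p4 is true.
  8. (p1 || p8) — p8 is true.
  9. (p6 || p5) — p5 is true.
  10. (p4 || p7) — p7 is true.
  11. (!p8 || !p2) — !p2 is true.
  12. (p6 || p7) — p6 is true.
  13. (!p5 || p8) — p8 is true.
  14. (!p3 || !p4) — !p4 is true.
  15. (!p6 || p5) — p5 is true.
  16. (!p9 || p1) — p1 is true.
  17. (!p2 || p5) — p5 is true.
  18. (!p1 || p5) — p5 is true.
  19. (!p7 || !p2) — !p2 is true.
  20. (!p7 || !p3) — !p3 is true.
  21. (p8 || !p4) — p8 is true.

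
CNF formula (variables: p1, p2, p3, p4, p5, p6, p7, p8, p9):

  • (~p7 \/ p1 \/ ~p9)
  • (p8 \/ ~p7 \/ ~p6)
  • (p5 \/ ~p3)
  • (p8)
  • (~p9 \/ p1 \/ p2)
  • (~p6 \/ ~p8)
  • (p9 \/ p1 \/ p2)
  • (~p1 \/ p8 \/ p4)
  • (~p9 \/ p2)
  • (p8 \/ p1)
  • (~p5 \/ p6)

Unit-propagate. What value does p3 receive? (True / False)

False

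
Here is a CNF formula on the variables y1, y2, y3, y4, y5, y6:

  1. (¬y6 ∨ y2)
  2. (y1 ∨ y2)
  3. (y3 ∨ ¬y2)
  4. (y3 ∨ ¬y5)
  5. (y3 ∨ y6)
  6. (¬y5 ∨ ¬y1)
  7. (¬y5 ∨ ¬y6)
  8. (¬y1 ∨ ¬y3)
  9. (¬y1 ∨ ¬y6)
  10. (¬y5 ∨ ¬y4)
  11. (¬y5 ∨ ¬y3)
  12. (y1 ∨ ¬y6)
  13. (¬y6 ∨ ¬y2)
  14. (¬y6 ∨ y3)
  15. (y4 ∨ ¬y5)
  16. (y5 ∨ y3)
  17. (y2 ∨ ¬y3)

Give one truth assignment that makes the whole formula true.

Try y1 = False.
  then y2 is forced to True.
  then y3 is forced to True.
  then y5 is forced to False.
  then y6 is forced to False.
y4 is now unconstrained; take y4 = False.
Every clause has at least one true literal under this assignment.

y1 = 0, y2 = 1, y3 = 1, y4 = 0, y5 = 0, y6 = 0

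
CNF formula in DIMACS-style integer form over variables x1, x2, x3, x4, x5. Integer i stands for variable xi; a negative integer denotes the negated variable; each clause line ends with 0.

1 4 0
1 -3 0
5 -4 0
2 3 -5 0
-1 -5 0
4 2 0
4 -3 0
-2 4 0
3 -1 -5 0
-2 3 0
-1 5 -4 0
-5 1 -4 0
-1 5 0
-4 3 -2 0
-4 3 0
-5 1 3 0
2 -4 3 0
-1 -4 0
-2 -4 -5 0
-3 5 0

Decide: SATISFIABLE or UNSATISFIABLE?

UNSATISFIABLE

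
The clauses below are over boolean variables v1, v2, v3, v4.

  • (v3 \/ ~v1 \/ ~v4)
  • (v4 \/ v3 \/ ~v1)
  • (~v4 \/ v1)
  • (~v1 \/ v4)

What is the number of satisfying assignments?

The models are:
  v1=0 v2=0 v3=0 v4=0
  v1=0 v2=0 v3=1 v4=0
  v1=0 v2=1 v3=0 v4=0
  v1=0 v2=1 v3=1 v4=0
  v1=1 v2=0 v3=1 v4=1
  v1=1 v2=1 v3=1 v4=1
That's 6 in total.

6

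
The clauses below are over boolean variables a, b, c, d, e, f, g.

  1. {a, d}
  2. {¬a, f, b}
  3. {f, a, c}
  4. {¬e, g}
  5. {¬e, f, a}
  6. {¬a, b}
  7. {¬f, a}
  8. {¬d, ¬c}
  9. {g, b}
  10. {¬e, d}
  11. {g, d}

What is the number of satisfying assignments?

Case analysis on a and d:
  a=T, d=T: f free; 3 ways for (b,c,e,g) × 2^1 = 6.
  a=T, d=F: remaining (b,c,e,f,g) ∈ {(T,F,F,F,T); (T,F,F,T,T); (T,T,F,F,T); (T,T,F,T,T)} — 4.
  a=F, d=T: a clause becomes empty — 0.
  a=F, d=F: a clause becomes empty — 0.
Total: 6 + 4 + 0 + 0 = 10.

10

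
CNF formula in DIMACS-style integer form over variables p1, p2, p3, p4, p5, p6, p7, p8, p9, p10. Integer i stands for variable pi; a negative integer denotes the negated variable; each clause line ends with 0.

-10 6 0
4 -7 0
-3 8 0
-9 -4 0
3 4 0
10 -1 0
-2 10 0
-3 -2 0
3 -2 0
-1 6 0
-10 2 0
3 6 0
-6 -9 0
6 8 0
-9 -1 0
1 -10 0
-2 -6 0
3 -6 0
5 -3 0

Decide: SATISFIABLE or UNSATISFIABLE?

SATISFIABLE

Pure literal: p5 appears only positively; assign p5 = True.
Pure literal: p8 appears only positively; assign p8 = True.
Set p1 = False and propagate.
  then p10 is forced to False.
  then p2 is forced to False.
Try p3 = True.
For the remaining variables, p4 = True, p6 = True, p7 = True, p9 = False works.
Every clause has at least one true literal under this assignment.
So p1=F  p2=F  p3=T  p4=T  p5=T  p6=T  p7=T  p8=T  p9=F  p10=F is a satisfying assignment.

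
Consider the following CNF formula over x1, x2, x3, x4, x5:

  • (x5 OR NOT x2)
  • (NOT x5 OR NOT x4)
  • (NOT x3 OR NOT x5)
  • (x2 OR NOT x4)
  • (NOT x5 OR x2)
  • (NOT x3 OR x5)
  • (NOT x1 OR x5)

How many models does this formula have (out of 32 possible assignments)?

The models are:
  x1=F x2=F x3=F x4=F x5=F
  x1=F x2=T x3=F x4=F x5=T
  x1=T x2=T x3=F x4=F x5=T
That's 3 in total.

3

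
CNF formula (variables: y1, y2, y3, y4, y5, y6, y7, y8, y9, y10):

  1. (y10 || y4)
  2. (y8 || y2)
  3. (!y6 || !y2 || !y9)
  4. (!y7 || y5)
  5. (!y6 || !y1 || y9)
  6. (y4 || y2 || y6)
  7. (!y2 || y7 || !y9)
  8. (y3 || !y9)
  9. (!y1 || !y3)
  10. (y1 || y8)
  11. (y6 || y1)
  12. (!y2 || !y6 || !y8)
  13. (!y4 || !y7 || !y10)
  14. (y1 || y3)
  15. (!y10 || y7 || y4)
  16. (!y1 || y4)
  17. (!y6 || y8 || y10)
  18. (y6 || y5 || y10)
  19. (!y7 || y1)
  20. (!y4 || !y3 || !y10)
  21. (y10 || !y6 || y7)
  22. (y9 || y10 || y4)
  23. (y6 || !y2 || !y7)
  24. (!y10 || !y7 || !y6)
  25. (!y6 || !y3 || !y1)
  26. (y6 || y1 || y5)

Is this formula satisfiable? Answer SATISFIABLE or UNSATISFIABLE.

Set y1 = True and propagate.
  then y3 is forced to False.
  then y9 is forced to False.
  then y6 is forced to False.
  then y4 is forced to True.
For the remaining variables, y2 = True, y5 = False, y7 = False, y8 = False, y10 = True works.
So y1=T, y2=T, y3=F, y4=T, y5=F, y6=F, y7=F, y8=F, y9=F, y10=T is a satisfying assignment.

SATISFIABLE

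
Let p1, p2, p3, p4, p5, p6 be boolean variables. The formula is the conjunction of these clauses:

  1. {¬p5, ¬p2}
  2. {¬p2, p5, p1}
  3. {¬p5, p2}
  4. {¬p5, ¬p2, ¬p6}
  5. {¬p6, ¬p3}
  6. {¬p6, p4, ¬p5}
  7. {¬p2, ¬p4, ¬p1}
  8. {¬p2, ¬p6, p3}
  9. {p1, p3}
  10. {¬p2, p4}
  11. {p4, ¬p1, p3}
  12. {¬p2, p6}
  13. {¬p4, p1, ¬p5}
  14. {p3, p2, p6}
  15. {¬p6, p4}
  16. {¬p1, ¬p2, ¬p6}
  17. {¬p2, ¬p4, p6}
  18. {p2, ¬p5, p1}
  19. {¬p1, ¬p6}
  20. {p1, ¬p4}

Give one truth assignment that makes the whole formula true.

Branch on p1: take p1 = True.
  then p6 is forced to False.
  then p2 is forced to False.
  then p5 is forced to False.
  then p3 is forced to True.
p4 is now unconstrained; take p4 = False.
Every clause has at least one true literal under this assignment.
Check each clause:
  1. {¬p2, ¬p5} — ¬p5 is true.
  2. {p1, ¬p2, p5} — p1 is true.
  3. {¬p5, p2} — ¬p5 is true.
  4. {¬p6, ¬p2, ¬p5} — ¬p6 is true.
  5. {¬p3, ¬p6} — ¬p6 is true.
  6. {p4, ¬p5, ¬p6} — ¬p6 is true.
  7. {¬p2, ¬p1, ¬p4} — ¬p4 is true.
  8. {p3, ¬p6, ¬p2} — ¬p6 is true.
  9. {p3, p1} — p1 is true.
  10. {p4, ¬p2} — ¬p2 is true.
  11. {¬p1, p3, p4} — p3 is true.
  12. {p6, ¬p2} — ¬p2 is true.
  13. {¬p5, ¬p4, p1} — p1 is true.
  14. {p3, p6, p2} — p3 is true.
  15. {¬p6, p4} — ¬p6 is true.
  16. {¬p2, ¬p6, ¬p1} — ¬p6 is true.
  17. {¬p4, ¬p2, p6} — ¬p4 is true.
  18. {p2, p1, ¬p5} — p1 is true.
  19. {¬p1, ¬p6} — ¬p6 is true.
  20. {¬p4, p1} — p1 is true.

p1=T, p2=F, p3=T, p4=F, p5=F, p6=F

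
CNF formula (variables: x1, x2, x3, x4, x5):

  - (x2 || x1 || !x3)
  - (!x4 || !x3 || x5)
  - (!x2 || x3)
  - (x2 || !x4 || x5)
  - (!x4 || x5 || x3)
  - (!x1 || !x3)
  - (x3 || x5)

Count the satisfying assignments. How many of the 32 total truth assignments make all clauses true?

Satisfying assignments:
  x1=0 x2=0 x3=0 x4=0 x5=1
  x1=0 x2=0 x3=0 x4=1 x5=1
  x1=0 x2=1 x3=1 x4=0 x5=0
  x1=0 x2=1 x3=1 x4=0 x5=1
  x1=0 x2=1 x3=1 x4=1 x5=1
  x1=1 x2=0 x3=0 x4=0 x5=1
  x1=1 x2=0 x3=0 x4=1 x5=1
That's 7 in total.

7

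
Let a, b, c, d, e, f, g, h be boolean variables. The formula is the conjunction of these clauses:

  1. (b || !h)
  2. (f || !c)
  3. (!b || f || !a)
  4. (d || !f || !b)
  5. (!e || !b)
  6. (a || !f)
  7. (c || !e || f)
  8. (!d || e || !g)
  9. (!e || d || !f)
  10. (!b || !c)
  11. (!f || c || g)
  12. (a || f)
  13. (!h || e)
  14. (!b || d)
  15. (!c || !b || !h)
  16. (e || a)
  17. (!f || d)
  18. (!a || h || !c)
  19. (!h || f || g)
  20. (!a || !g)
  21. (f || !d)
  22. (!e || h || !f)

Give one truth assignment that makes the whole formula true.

a=True, b=False, c=False, d=False, e=False, f=False, g=False, h=False

Check each clause:
  1. (b || !h) — !h is true.
  2. (f || !c) — !c is true.
  3. (!b || !a || f) — !b is true.
  4. (!f || !b || d) — !f is true.
  5. (!b || !e) — !e is true.
  6. (a || !f) — a is true.
  7. (f || c || !e) — !e is true.
  8. (e || !d || !g) — !g is true.
  9. (d || !e || !f) — !f is true.
  10. (!b || !c) — !c is true.
  11. (c || g || !f) — !f is true.
  12. (f || a) — a is true.
  13. (!h || e) — !h is true.
  14. (!b || d) — !b is true.
  15. (!c || !h || !b) — !h is true.
  16. (a || e) — a is true.
  17. (!f || d) — !f is true.
  18. (!a || h || !c) — !c is true.
  19. (g || f || !h) — !h is true.
  20. (!a || !g) — !g is true.
  21. (!d || f) — !d is true.
  22. (h || !f || !e) — !f is true.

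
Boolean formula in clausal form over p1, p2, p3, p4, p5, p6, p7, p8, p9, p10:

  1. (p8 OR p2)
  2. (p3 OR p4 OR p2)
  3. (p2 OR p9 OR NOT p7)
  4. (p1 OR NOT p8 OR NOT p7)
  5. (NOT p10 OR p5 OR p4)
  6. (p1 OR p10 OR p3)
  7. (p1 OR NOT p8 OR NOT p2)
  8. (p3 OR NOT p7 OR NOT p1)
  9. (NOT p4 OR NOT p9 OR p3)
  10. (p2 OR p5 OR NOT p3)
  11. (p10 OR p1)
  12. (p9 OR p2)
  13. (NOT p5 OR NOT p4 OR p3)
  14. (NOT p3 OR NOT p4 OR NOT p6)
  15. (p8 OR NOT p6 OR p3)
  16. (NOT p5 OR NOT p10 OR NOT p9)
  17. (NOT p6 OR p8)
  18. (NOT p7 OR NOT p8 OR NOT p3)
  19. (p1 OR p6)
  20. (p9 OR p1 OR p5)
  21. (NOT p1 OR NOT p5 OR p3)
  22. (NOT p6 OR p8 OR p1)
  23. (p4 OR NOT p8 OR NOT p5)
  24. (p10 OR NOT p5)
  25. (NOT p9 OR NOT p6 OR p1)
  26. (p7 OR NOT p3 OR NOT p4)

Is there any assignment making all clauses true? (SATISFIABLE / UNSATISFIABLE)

Branch on p1: take p1 = True.
Set p2 = True and propagate.
For the remaining variables, p3 = False, p4 = True, p5 = False, p6 = False, p7 = False, p8 = True, p9 = False, p10 = False works.
Every clause has at least one true literal under this assignment.
So p1 = True, p2 = True, p3 = False, p4 = True, p5 = False, p6 = False, p7 = False, p8 = True, p9 = False, p10 = False is a satisfying assignment.

SATISFIABLE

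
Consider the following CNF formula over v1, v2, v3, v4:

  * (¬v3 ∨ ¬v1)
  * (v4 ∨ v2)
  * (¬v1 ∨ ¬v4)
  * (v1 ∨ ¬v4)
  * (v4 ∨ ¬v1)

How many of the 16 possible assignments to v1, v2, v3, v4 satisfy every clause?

2

The models are:
  v1=F v2=T v3=F v4=F
  v1=F v2=T v3=T v4=F
That's 2 in total.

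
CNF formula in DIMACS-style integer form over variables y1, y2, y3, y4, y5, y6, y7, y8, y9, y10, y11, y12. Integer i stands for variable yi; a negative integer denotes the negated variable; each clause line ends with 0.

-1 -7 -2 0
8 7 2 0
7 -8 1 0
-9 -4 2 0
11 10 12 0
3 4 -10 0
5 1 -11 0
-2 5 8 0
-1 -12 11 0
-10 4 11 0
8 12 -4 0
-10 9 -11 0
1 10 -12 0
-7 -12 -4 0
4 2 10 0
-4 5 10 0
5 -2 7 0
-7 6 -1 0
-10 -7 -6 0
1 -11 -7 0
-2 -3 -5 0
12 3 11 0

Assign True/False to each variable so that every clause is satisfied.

Branch on y1: take y1 = False.
The remaining clauses are satisfied by y2 = True, y3 = True, y4 = True, y5 = False, y6 = False, y7 = True, y8 = True, y9 = False, y10 = True, y11 = False, y12 = False.

y1=False, y2=True, y3=True, y4=True, y5=False, y6=False, y7=True, y8=True, y9=False, y10=True, y11=False, y12=False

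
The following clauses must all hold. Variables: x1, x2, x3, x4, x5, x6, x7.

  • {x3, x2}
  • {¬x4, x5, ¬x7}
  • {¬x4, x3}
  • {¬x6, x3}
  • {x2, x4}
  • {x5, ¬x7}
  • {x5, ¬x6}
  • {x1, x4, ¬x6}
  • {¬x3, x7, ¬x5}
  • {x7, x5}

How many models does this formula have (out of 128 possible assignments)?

15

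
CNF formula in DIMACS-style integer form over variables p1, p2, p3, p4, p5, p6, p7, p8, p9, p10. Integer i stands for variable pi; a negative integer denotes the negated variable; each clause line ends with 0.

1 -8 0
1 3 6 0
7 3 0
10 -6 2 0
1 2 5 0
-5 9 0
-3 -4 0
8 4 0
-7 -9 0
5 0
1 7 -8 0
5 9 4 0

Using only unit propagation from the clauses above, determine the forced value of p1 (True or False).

Unit clause (p5) sets p5 = True.
In (p9 || !p5), !p5 is now false; p9 must hold, so p9 = True.
In (!p7 || !p9), !p9 is now false; !p7 must hold, so p7 = False.
(p3 || p7): since p7 = False, the clause reduces to (p3). p3 = True.
(!p3 || !p4) with p3 = True leaves only !p4, so p4 = False.
(p8 || p4): since p4 = False, the clause reduces to (p8). p8 = True.
(!p8 || p1) with p8 = True leaves only p1, so p1 = True.

True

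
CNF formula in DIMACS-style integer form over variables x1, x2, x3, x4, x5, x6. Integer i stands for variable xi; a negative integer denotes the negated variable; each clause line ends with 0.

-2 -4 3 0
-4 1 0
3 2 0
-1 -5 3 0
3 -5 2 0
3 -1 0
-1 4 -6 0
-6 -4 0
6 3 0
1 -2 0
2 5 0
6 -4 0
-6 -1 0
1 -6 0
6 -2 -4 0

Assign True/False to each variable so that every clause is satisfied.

x3 occurs only positively in the remaining clauses — set x3 = True.
Set x1 = False and propagate.
  then x4 is forced to False.
  then x2 is forced to False.
  then x5 is forced to True.
  then x6 is forced to False.

x1 = False, x2 = False, x3 = True, x4 = False, x5 = True, x6 = False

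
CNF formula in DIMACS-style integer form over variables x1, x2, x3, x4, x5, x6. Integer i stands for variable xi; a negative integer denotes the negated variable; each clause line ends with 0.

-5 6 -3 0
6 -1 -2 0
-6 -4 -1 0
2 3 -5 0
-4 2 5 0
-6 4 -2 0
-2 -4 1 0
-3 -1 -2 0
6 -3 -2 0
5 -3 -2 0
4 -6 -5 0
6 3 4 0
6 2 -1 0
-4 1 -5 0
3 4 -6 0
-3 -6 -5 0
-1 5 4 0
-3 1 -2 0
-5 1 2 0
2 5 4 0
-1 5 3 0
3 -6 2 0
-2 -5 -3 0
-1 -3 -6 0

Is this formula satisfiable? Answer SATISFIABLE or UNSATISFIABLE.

x2 = True:
  x3 = True:
    propagation gives x1=False; an empty clause results — contradiction.
  x3 = False:
    x4 = True:
      propagation gives x1=True, x6=True; contradiction.
    x4 = False:
      propagation gives x6=False; contradiction.
x2 = False:
  x5 = True:
    propagation gives x3=True, x6=True; an empty clause results — contradiction.
  x5 = False:
    propagation gives x4=False; an empty clause results — contradiction.
Every branch closes, so no satisfying assignment exists.

UNSATISFIABLE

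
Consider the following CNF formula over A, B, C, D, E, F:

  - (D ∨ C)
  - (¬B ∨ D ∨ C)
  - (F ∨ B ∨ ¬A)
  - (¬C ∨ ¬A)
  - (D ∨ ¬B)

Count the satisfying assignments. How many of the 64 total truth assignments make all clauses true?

26

Split on B, then C.
  B=T, C=T: remaining (A,D,E,F) ∈ {(F,T,F,F); (F,T,F,T); (F,T,T,F); (F,T,T,T)} — 4.
  B=T, C=F: forces D=T; A, E, F free → 2^3 = 8.
  B=F, C=T: forces A=F; D, E, F free → 2^3 = 8.
  B=F, C=F: E free; 3 ways for (A,D,F) × 2^1 = 6.
Total: 4 + 8 + 8 + 6 = 26.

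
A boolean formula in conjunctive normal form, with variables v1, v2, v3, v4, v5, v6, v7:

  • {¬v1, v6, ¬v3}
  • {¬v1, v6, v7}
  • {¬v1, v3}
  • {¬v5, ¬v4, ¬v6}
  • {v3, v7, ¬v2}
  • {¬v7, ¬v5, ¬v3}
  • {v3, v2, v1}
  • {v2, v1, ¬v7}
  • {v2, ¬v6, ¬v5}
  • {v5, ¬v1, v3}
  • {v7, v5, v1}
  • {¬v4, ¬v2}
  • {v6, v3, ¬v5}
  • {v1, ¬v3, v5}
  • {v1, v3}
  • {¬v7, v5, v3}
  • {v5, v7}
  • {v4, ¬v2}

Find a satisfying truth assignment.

v1=T  v2=F  v3=T  v4=T  v5=F  v6=T  v7=T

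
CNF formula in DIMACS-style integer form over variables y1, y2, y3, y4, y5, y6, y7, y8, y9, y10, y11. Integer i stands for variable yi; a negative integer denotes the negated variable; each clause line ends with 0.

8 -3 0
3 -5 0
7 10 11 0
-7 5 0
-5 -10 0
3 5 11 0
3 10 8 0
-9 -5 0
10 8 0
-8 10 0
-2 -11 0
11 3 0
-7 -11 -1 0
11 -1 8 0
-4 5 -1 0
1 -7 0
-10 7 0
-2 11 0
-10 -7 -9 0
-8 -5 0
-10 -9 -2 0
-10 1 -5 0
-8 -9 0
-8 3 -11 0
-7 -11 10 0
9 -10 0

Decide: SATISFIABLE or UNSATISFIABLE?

y10 = True:
  propagation gives y5=False, y7=False; an empty clause results — contradiction.
y10 = False:
  propagation gives y8=True; an empty clause results — contradiction.
Every branch closes, so no satisfying assignment exists.

UNSATISFIABLE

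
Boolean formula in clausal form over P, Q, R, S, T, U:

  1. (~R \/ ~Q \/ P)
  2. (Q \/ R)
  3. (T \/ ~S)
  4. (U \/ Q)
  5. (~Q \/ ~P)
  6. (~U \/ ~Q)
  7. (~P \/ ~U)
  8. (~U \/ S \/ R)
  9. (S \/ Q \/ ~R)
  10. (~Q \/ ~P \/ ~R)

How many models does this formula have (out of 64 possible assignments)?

4

The models are:
  P=F Q=F R=T S=T T=T U=T
  P=F Q=T R=F S=F T=F U=F
  P=F Q=T R=F S=F T=T U=F
  P=F Q=T R=F S=T T=T U=F
Count: 4.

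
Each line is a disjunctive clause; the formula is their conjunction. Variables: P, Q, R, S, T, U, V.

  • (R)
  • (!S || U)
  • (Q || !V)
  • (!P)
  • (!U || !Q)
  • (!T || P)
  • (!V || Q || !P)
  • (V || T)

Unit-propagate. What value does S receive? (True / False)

False

(R) stands alone — R = True.
(!P) stands alone — P = False.
(P || !T) with P = False leaves only !T, so T = False.
(V || T): since T = False, the clause reduces to (V). V = True.
(Q || !V) with V = True leaves only Q, so Q = True.
(!Q || !U): since Q = True, the clause reduces to (!U). U = False.
In (!S || U), U is now false; !S must hold, so S = False.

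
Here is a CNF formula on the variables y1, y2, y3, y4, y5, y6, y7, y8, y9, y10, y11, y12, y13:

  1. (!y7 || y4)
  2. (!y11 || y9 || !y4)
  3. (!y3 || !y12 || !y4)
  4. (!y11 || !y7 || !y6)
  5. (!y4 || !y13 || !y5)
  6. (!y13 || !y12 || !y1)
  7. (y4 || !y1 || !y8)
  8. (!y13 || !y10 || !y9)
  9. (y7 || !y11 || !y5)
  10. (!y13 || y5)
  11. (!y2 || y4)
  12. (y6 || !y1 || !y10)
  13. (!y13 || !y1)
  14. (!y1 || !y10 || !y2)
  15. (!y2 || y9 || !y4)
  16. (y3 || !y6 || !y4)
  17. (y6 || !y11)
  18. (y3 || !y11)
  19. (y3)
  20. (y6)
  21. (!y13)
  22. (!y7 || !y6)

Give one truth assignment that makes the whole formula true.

y1 = T, y2 = F, y3 = T, y4 = T, y5 = T, y6 = T, y7 = F, y8 = T, y9 = T, y10 = F, y11 = F, y12 = F, y13 = F

Check each clause:
  1. (!y7 || y4) — !y7 is true.
  2. (y9 || !y11 || !y4) — y9 is true.
  3. (!y4 || !y12 || !y3) — !y12 is true.
  4. (!y7 || !y6 || !y11) — !y7 is true.
  5. (!y4 || !y5 || !y13) — !y13 is true.
  6. (!y13 || !y12 || !y1) — !y13 is true.
  7. (!y1 || y4 || !y8) — y4 is true.
  8. (!y10 || !y9 || !y13) — !y13 is true.
  9. (!y11 || y7 || !y5) — !y11 is true.
  10. (!y13 || y5) — !y13 is true.
  11. (y4 || !y2) — y4 is true.
  12. (!y10 || y6 || !y1) — y6 is true.
  13. (!y1 || !y13) — !y13 is true.
  14. (!y2 || !y10 || !y1) — !y10 is true.
  15. (y9 || !y4 || !y2) — y9 is true.
  16. (!y4 || !y6 || y3) — y3 is true.
  17. (y6 || !y11) — !y11 is true.
  18. (!y11 || y3) — y3 is true.
  19. (y3) — y3 is true.
  20. (y6) — y6 is true.
  21. (!y13) — !y13 is true.
  22. (!y7 || !y6) — !y7 is true.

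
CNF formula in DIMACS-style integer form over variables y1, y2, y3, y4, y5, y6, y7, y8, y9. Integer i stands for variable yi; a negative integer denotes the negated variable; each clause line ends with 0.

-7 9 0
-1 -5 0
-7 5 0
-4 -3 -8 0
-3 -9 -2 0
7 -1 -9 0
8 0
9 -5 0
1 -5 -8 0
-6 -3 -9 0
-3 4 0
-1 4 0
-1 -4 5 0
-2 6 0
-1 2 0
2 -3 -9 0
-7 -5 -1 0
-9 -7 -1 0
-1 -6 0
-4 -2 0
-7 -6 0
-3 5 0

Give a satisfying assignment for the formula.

The clause (y8) is unit: y8 must be True.
Pure literal: y3 appears only negated; assign y3 = False.
Branch on y1: take y1 = False.
  then y5 is forced to False.
  then y7 is forced to False.
Try y2 = True.
  then y6 is forced to True.
  then y4 is forced to False.
y9 is now unconstrained; take y9 = True.

y1=0, y2=1, y3=0, y4=0, y5=0, y6=1, y7=0, y8=1, y9=1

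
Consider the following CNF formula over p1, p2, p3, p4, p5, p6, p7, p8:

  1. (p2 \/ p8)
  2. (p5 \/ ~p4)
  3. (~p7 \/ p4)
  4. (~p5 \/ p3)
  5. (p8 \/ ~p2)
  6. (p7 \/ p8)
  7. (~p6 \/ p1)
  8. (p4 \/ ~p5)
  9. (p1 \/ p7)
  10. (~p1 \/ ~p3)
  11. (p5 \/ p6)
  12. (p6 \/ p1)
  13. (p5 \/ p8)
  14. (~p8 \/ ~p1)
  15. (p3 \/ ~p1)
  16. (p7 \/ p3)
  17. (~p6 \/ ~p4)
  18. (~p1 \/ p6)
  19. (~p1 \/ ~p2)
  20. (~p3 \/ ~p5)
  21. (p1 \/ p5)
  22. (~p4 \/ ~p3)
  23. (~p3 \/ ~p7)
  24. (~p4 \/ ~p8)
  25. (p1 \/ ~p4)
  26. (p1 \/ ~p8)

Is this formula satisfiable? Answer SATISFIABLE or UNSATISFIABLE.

p1 = True:
  propagation gives p3=False; an empty clause results — contradiction.
p1 = False:
  propagation gives p6=False; an empty clause results — contradiction.
Every branch closes, so no satisfying assignment exists.

UNSATISFIABLE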